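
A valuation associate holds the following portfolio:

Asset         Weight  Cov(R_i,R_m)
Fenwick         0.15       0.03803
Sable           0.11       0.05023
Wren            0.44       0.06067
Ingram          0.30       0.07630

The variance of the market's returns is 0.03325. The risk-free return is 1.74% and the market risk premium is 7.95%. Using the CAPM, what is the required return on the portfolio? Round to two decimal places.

β_Fenwick = 0.03803 / 0.03325 = 1.1438
β_Sable = 0.05023 / 0.03325 = 1.5107
β_Wren = 0.06067 / 0.03325 = 1.8247
β_Ingram = 0.07630 / 0.03325 = 2.2947
β_P = Σ w_i β_i = 0.15×1.1438 + 0.11×1.5107 + 0.44×1.8247 + 0.30×2.2947 = 1.8290
E(R_P) = R_f + β_P × MRP = 1.74% + 1.8290 × 7.95% = 16.28%

16.28%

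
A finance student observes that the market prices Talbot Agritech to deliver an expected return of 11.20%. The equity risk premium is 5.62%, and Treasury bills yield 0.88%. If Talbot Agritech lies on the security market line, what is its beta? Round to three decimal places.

1.836

β = (E(R) − R_f) / MRP = (11.20% − 0.88%) / 5.62% = 10.32% / 5.62% = 1.836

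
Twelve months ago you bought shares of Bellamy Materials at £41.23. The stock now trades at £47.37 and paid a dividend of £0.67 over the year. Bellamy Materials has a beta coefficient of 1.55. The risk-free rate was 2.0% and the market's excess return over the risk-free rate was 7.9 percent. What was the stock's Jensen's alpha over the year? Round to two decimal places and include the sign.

+2.27%

Realised HPR = (P1 + D1 − P0) / P0 = (47.37 + 0.67 − 41.23) / 41.23 = 6.81 / 41.23 = 16.5171%
CAPM required = R_f + β·MRP = 2.0% + 1.55 × 7.9% = 14.2450%
α = realised − required = 16.5171% − 14.2450% = +2.27%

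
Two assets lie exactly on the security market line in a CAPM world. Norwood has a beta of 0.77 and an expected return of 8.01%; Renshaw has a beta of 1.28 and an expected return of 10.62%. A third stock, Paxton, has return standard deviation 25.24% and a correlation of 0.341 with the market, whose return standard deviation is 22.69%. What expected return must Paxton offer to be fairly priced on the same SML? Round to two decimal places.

6.01%

MRP = (10.62% − 8.01%) / (1.28 − 0.77) = 5.1176%
R_f = 8.01% − 0.77 × 5.1176% = 4.0694%
β_Paxton = ρ·σ_i/σ_m = 0.341 × 25.24 / 22.69 = 0.3793
E(R_Paxton) = R_f + β × MRP = 4.0694% + 0.3793 × 5.1176% = 6.01%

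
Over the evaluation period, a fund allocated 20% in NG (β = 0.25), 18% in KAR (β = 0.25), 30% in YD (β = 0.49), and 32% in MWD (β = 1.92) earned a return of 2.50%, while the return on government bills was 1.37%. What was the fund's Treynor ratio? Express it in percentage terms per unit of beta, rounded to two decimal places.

β_P = 0.20×0.25 + 0.18×0.25 + 0.30×0.49 + 0.32×1.92 = 0.8564
Treynor = (R_P − R_f) / β_P = (2.50% − 1.37%) / 0.8564 = 1.13% / 0.8564 = 1.32%

1.32%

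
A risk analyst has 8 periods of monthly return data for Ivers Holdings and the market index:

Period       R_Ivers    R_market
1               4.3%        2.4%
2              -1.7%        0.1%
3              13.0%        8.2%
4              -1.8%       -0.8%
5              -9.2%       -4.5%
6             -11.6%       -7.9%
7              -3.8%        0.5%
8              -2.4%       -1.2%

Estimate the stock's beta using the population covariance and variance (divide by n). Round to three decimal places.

Mean R_i = (4.3 − 1.7 + 13.0 − 1.8 − 9.2 − 11.6 − 3.8 − 2.4) / 8 = -1.6500%
Mean R_m = (2.4 + 0.1 + 8.2 − 0.8 − 4.5 − 7.9 + 0.5 − 1.2) / 8 = -0.4000%
Σ(R_i − R̄_i)(R_m − R̄_m) = 246.9300  ⇒  Cov = 246.9300 / 8 = 30.8663
Σ(R_m − R̄_m)² = 156.7200  ⇒  Var(R_m) = 156.7200 / 8 = 19.5900
β = Cov / Var(R_m) = 30.8663 / 19.5900 = 1.5756

1.576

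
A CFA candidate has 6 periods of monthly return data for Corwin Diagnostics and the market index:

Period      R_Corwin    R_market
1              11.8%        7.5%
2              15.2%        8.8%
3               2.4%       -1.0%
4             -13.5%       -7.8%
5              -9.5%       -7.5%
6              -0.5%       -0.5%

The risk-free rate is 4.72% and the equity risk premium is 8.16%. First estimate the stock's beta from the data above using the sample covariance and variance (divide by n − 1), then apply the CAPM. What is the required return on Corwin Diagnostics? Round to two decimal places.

Mean R_i = (11.8 + 15.2 + 2.4 − 13.5 − 9.5 − 0.5) / 6 = 0.9833%
Mean R_m = (7.5 + 8.8 − 1.0 − 7.8 − 7.5 − 0.5) / 6 = -0.0833%
Σ(R_i − R̄_i)(R_m − R̄_m) = 397.1517  ⇒  Cov = 397.1517 / 5 = 79.4303
Σ(R_m − R̄_m)² = 251.9883  ⇒  Var(R_m) = 251.9883 / 5 = 50.3977
β = Cov / Var(R_m) = 79.4303 / 50.3977 = 1.5761
E(R) = R_f + β × MRP = 4.72% + 1.5761 × 8.16% = 17.58%

17.58%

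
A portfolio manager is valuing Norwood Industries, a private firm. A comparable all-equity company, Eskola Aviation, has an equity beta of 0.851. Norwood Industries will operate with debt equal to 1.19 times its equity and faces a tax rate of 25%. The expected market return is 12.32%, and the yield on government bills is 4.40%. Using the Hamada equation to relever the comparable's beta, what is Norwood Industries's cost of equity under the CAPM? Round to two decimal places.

β_L = β_U × [1 + (1 − t)(D/E)] = 0.851 × [1 + (1 − 0.25) × 1.19]
    = 0.851 × [1 + 0.75 × 1.19] = 0.851 × 1.8925 = 1.6105
MRP = 12.32% − 4.40% = 7.92%
E(R) = R_f + β_L × MRP = 4.40% + 1.6105 × 7.92% = 17.16%

17.16%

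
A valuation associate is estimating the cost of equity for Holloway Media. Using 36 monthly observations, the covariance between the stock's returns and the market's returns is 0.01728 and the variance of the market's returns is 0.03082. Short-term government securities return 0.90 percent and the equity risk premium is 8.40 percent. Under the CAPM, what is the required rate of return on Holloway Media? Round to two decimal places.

β = Cov(R_i, R_m) / Var(R_m) = 0.01728 / 0.03082 = 0.5607
E(R) = R_f + β × MRP = 0.90% + 0.5607 × 8.40% = 5.61%

5.61%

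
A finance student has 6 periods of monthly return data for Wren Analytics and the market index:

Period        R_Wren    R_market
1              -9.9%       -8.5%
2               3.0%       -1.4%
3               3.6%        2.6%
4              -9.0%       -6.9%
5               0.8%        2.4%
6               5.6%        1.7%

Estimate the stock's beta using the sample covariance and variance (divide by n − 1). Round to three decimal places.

1.272

Mean R_i = (-9.9 + 3.0 + 3.6 − 9.0 + 0.8 + 5.6) / 6 = -0.9833%
Mean R_m = (-8.5 − 1.4 + 2.6 − 6.9 + 2.4 + 1.7) / 6 = -1.6833%
Σ(R_i − R̄_i)(R_m − R̄_m) = 152.9183  ⇒  Cov = 152.9183 / 5 = 30.5837
Σ(R_m − R̄_m)² = 120.2283  ⇒  Var(R_m) = 120.2283 / 5 = 24.0457
β = Cov / Var(R_m) = 30.5837 / 24.0457 = 1.2719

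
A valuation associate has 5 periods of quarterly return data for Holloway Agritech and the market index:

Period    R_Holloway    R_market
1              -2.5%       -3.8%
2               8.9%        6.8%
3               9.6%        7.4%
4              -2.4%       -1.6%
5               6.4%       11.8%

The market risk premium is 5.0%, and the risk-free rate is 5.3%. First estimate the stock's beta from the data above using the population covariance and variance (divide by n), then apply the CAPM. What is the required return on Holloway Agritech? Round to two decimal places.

9.30%

Mean R_i = (-2.5 + 8.9 + 9.6 − 2.4 + 6.4) / 5 = 4.0000%
Mean R_m = (-3.8 + 6.8 + 7.4 − 1.6 + 11.8) / 5 = 4.1200%
Σ(R_i − R̄_i)(R_m − R̄_m) = 138.0200  ⇒  Cov = 138.0200 / 5 = 27.6040
Σ(R_m − R̄_m)² = 172.3680  ⇒  Var(R_m) = 172.3680 / 5 = 34.4736
β = Cov / Var(R_m) = 27.6040 / 34.4736 = 0.8007
E(R) = R_f + β × MRP = 5.3% + 0.8007 × 5.0% = 9.30%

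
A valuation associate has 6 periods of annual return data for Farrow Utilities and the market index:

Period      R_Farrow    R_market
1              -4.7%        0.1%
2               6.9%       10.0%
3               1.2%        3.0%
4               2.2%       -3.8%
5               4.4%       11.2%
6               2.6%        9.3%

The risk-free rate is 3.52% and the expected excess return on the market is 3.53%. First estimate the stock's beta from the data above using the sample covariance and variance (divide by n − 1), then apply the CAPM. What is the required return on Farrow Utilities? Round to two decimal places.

Mean R_i = (-4.7 + 6.9 + 1.2 + 2.2 + 4.4 + 2.6) / 6 = 2.1000%
Mean R_m = (0.1 + 10.0 + 3.0 − 3.8 + 11.2 + 9.3) / 6 = 4.9667%
Σ(R_i − R̄_i)(R_m − R̄_m) = 74.6500  ⇒  Cov = 74.6500 / 5 = 14.9300
Σ(R_m − R̄_m)² = 187.3733  ⇒  Var(R_m) = 187.3733 / 5 = 37.4747
β = Cov / Var(R_m) = 14.9300 / 37.4747 = 0.3984
E(R) = R_f + β × MRP = 3.52% + 0.3984 × 3.53% = 4.93%

4.93%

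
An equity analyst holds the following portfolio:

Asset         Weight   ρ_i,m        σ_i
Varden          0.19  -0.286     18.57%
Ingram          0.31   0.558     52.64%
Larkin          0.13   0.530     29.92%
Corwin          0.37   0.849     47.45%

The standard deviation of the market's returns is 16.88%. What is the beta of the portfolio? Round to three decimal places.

1.485

β_Varden = -0.286 × 18.57% / 16.88% = -0.3146
β_Ingram = 0.558 × 52.64% / 16.88% = 1.7401
β_Larkin = 0.530 × 29.92% / 16.88% = 0.9394
β_Corwin = 0.849 × 47.45% / 16.88% = 2.3866
β_P = Σ w_i β_i = 0.19×-0.3146 + 0.31×1.7401 + 0.13×0.9394 + 0.37×2.3866 = 1.4848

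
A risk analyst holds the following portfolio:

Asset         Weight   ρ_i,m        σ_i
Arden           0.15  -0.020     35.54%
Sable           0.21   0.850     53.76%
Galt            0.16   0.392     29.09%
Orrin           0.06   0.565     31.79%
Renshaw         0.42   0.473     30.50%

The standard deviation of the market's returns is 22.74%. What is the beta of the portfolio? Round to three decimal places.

0.811

β_Arden = -0.020 × 35.54% / 22.74% = -0.0313
β_Sable = 0.850 × 53.76% / 22.74% = 2.0095
β_Galt = 0.392 × 29.09% / 22.74% = 0.5015
β_Orrin = 0.565 × 31.79% / 22.74% = 0.7899
β_Renshaw = 0.473 × 30.50% / 22.74% = 0.6344
β_P = Σ w_i β_i = 0.15×-0.0313 + 0.21×2.0095 + 0.16×0.5015 + 0.06×0.7899 + 0.42×0.6344 = 0.8114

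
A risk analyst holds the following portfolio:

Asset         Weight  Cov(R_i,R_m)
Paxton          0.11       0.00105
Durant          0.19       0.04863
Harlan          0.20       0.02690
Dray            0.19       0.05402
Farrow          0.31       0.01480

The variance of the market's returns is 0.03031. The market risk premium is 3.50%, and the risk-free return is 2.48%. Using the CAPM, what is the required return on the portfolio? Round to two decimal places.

5.90%

β_Paxton = 0.00105 / 0.03031 = 0.0346
β_Durant = 0.04863 / 0.03031 = 1.6044
β_Harlan = 0.02690 / 0.03031 = 0.8875
β_Dray = 0.05402 / 0.03031 = 1.7823
β_Farrow = 0.01480 / 0.03031 = 0.4883
β_P = Σ w_i β_i = 0.11×0.0346 + 0.19×1.6044 + 0.20×0.8875 + 0.19×1.7823 + 0.31×0.4883 = 0.9762
E(R_P) = R_f + β_P × MRP = 2.48% + 0.9762 × 3.50% = 5.90%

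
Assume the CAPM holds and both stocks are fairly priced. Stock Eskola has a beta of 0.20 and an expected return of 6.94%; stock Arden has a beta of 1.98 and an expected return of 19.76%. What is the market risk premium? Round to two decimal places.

7.20%

Both satisfy E(R) = R_f + β·MRP, so the slope of the SML is
MRP = (19.76% − 6.94%) / (1.98 − 0.20) = 12.82% / 1.78 = 7.2022%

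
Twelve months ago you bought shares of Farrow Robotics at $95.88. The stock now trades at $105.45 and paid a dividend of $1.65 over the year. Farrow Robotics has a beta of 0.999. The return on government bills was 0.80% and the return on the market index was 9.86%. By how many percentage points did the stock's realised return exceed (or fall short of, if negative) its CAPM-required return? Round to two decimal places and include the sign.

Realised HPR = (P1 + D1 − P0) / P0 = (105.45 + 1.65 − 95.88) / 95.88 = 11.22 / 95.88 = 11.7021%
MRP = 9.86% − 0.80% = 9.06%
CAPM required = R_f + β·MRP = 0.80% + 0.999 × 9.06% = 9.85094%
α = realised − required = 11.7021% − 9.85094% = +1.85%

+1.85%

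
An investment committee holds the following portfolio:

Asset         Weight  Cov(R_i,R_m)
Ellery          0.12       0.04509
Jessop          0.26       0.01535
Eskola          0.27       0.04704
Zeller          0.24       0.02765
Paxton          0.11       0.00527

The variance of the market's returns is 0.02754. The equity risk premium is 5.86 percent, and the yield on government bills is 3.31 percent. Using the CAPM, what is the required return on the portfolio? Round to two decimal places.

β_Ellery = 0.04509 / 0.02754 = 1.6373
β_Jessop = 0.01535 / 0.02754 = 0.5574
β_Eskola = 0.04704 / 0.02754 = 1.7081
β_Zeller = 0.02765 / 0.02754 = 1.0040
β_Paxton = 0.00527 / 0.02754 = 0.1914
β_P = Σ w_i β_i = 0.12×1.6373 + 0.26×0.5574 + 0.27×1.7081 + 0.24×1.0040 + 0.11×0.1914 = 1.0646
E(R_P) = R_f + β_P × MRP = 3.31% + 1.0646 × 5.86% = 9.55%

9.55%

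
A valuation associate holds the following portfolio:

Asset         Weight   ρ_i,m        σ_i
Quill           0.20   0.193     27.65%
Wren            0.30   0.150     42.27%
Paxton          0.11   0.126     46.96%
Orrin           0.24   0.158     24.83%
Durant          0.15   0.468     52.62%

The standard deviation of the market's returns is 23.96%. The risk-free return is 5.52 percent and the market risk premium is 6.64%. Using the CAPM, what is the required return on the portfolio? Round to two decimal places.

β_Quill = 0.193 × 27.65% / 23.96% = 0.2227
β_Wren = 0.150 × 42.27% / 23.96% = 0.2646
β_Paxton = 0.126 × 46.96% / 23.96% = 0.2470
β_Orrin = 0.158 × 24.83% / 23.96% = 0.1637
β_Durant = 0.468 × 52.62% / 23.96% = 1.0278
β_P = Σ w_i β_i = 0.20×0.2227 + 0.30×0.2646 + 0.11×0.2470 + 0.24×0.1637 + 0.15×1.0278 = 0.3445
E(R_P) = R_f + β_P × MRP = 5.52% + 0.3445 × 6.64% = 7.81%

7.81%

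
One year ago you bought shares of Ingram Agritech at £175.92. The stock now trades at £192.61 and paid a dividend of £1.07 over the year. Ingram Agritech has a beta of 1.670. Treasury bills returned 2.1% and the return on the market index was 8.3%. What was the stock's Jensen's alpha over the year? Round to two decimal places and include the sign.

-2.36%

Realised HPR = (P1 + D1 − P0) / P0 = (192.61 + 1.07 − 175.92) / 175.92 = 17.76 / 175.92 = 10.0955%
MRP = 8.3% − 2.1% = 6.20%
CAPM required = R_f + β·MRP = 2.1% + 1.670 × 6.2% = 12.4540%
α = realised − required = 10.0955% − 12.4540% = -2.36%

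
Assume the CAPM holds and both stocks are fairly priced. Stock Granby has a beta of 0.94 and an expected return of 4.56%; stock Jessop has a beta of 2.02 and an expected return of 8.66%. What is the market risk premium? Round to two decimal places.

3.80%

Both satisfy E(R) = R_f + β·MRP, so the slope of the SML is
MRP = (8.66% − 4.56%) / (2.02 − 0.94) = 4.10% / 1.08 = 3.7963%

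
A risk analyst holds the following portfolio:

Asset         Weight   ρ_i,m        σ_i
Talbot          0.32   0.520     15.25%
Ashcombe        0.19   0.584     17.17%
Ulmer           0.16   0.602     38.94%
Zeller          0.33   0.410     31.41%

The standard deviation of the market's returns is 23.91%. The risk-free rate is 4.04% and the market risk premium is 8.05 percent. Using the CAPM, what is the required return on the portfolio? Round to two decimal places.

β_Talbot = 0.520 × 15.25% / 23.91% = 0.3317
β_Ashcombe = 0.584 × 17.17% / 23.91% = 0.4194
β_Ulmer = 0.602 × 38.94% / 23.91% = 0.9804
β_Zeller = 0.410 × 31.41% / 23.91% = 0.5386
β_P = Σ w_i β_i = 0.32×0.3317 + 0.19×0.4194 + 0.16×0.9804 + 0.33×0.5386 = 0.5204
E(R_P) = R_f + β_P × MRP = 4.04% + 0.5204 × 8.05% = 8.23%

8.23%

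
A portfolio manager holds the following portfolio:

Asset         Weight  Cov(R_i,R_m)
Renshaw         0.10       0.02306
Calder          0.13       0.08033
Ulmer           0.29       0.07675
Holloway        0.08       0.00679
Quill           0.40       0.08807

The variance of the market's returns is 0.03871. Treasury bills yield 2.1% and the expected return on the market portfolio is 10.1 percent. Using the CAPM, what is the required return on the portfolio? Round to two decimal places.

16.73%

β_Renshaw = 0.02306 / 0.03871 = 0.5957
β_Calder = 0.08033 / 0.03871 = 2.0752
β_Ulmer = 0.07675 / 0.03871 = 1.9827
β_Holloway = 0.00679 / 0.03871 = 0.1754
β_Quill = 0.08807 / 0.03871 = 2.2751
β_P = Σ w_i β_i = 0.10×0.5957 + 0.13×2.0752 + 0.29×1.9827 + 0.08×0.1754 + 0.40×2.2751 = 1.8284
MRP = 10.1% − 2.1% = 8.00%
E(R_P) = R_f + β_P × MRP = 2.1% + 1.8284 × 8.0% = 16.73%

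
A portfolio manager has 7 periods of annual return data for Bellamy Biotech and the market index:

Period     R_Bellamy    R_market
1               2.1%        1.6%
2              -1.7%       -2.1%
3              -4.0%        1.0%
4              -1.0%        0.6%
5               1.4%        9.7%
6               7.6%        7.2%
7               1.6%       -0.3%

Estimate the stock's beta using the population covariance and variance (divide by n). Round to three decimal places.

0.502

Mean R_i = (2.1 − 1.7 − 4.0 − 1.0 + 1.4 + 7.6 + 1.6) / 7 = 0.8571%
Mean R_m = (1.6 − 2.1 + 1.0 + 0.6 + 9.7 + 7.2 − 0.3) / 7 = 2.5286%
Σ(R_i − R̄_i)(R_m − R̄_m) = 54.9786  ⇒  Cov = 54.9786 / 7 = 7.8541
Σ(R_m − R̄_m)² = 109.5943  ⇒  Var(R_m) = 109.5943 / 7 = 15.6563
β = Cov / Var(R_m) = 7.8541 / 15.6563 = 0.5017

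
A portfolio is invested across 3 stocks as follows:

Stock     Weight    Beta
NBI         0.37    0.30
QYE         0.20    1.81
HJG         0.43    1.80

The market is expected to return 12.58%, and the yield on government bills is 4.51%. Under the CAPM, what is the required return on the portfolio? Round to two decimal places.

β_P = Σ w_i β_i = 0.37×0.30 + 0.20×1.81 + 0.43×1.80 = 1.2470
MRP = 12.58% − 4.51% = 8.07%
E(R_P) = R_f + β_P × MRP = 4.51% + 1.2470 × 8.07% = 14.57%

14.57%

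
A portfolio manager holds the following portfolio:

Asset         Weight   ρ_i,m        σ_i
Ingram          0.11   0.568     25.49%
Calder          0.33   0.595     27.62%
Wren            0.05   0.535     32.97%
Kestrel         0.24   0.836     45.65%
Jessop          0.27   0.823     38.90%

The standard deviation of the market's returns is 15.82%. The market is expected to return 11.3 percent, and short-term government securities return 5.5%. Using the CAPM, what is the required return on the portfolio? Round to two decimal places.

β_Ingram = 0.568 × 25.49% / 15.82% = 0.9152
β_Calder = 0.595 × 27.62% / 15.82% = 1.0388
β_Wren = 0.535 × 32.97% / 15.82% = 1.1150
β_Kestrel = 0.836 × 45.65% / 15.82% = 2.4124
β_Jessop = 0.823 × 38.90% / 15.82% = 2.0237
β_P = Σ w_i β_i = 0.11×0.9152 + 0.33×1.0388 + 0.05×1.1150 + 0.24×2.4124 + 0.27×2.0237 = 1.6246
MRP = 11.3% − 5.5% = 5.80%
E(R_P) = R_f + β_P × MRP = 5.5% + 1.6246 × 5.8% = 14.92%

14.92%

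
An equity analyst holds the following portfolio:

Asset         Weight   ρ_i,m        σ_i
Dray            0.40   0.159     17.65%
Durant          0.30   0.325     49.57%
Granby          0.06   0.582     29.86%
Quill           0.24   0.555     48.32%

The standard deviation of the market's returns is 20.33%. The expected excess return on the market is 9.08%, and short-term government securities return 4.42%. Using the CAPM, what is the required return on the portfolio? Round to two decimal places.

β_Dray = 0.159 × 17.65% / 20.33% = 0.1380
β_Durant = 0.325 × 49.57% / 20.33% = 0.7924
β_Granby = 0.582 × 29.86% / 20.33% = 0.8548
β_Quill = 0.555 × 48.32% / 20.33% = 1.3191
β_P = Σ w_i β_i = 0.40×0.1380 + 0.30×0.7924 + 0.06×0.8548 + 0.24×1.3191 = 0.6608
E(R_P) = R_f + β_P × MRP = 4.42% + 0.6608 × 9.08% = 10.42%

10.42%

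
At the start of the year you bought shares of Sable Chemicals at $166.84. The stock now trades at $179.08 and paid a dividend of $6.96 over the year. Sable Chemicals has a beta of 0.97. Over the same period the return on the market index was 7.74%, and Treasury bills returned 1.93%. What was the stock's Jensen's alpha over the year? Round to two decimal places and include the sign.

Realised HPR = (P1 + D1 − P0) / P0 = (179.08 + 6.96 − 166.84) / 166.84 = 19.20 / 166.84 = 11.5080%
MRP = 7.74% − 1.93% = 5.81%
CAPM required = R_f + β·MRP = 1.93% + 0.97 × 5.81% = 7.5657%
α = realised − required = 11.5080% − 7.5657% = +3.94%

+3.94%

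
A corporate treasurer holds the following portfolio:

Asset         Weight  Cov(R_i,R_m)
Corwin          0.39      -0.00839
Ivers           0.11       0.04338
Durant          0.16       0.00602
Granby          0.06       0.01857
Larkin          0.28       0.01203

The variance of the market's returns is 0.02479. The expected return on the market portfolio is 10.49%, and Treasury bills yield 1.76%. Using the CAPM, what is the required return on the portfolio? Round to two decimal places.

4.21%

β_Corwin = -0.00839 / 0.02479 = -0.3384
β_Ivers = 0.04338 / 0.02479 = 1.7499
β_Durant = 0.00602 / 0.02479 = 0.2428
β_Granby = 0.01857 / 0.02479 = 0.7491
β_Larkin = 0.01203 / 0.02479 = 0.4853
β_P = Σ w_i β_i = 0.39×-0.3384 + 0.11×1.7499 + 0.16×0.2428 + 0.06×0.7491 + 0.28×0.4853 = 0.2802
MRP = 10.49% − 1.76% = 8.73%
E(R_P) = R_f + β_P × MRP = 1.76% + 0.2802 × 8.73% = 4.21%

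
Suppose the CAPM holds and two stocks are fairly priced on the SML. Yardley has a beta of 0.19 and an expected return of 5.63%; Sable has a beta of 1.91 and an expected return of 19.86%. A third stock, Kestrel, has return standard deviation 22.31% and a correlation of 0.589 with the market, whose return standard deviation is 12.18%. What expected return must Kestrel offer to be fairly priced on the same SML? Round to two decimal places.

12.98%

MRP = (19.86% − 5.63%) / (1.91 − 0.19) = 8.2733%
R_f = 5.63% − 0.19 × 8.2733% = 4.0581%
β_Kestrel = ρ·σ_i/σ_m = 0.589 × 22.31 / 12.18 = 1.0789
E(R_Kestrel) = R_f + β × MRP = 4.0581% + 1.0789 × 8.2733% = 12.98%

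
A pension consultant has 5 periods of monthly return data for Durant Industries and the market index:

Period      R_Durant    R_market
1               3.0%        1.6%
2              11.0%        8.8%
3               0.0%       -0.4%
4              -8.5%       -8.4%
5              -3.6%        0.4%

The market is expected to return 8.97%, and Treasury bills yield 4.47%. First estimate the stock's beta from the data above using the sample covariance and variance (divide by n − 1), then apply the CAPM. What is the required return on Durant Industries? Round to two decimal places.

9.59%

Mean R_i = (3.0 + 11.0 + 0.0 − 8.5 − 3.6) / 5 = 0.3800%
Mean R_m = (1.6 + 8.8 − 0.4 − 8.4 + 0.4) / 5 = 0.4000%
Σ(R_i − R̄_i)(R_m − R̄_m) = 170.8000  ⇒  Cov = 170.8000 / 4 = 42.7000
Σ(R_m − R̄_m)² = 150.0800  ⇒  Var(R_m) = 150.0800 / 4 = 37.5200
β = Cov / Var(R_m) = 42.7000 / 37.5200 = 1.1381
MRP = 8.97% − 4.47% = 4.50%
E(R) = R_f + β × MRP = 4.47% + 1.1381 × 4.50% = 9.59%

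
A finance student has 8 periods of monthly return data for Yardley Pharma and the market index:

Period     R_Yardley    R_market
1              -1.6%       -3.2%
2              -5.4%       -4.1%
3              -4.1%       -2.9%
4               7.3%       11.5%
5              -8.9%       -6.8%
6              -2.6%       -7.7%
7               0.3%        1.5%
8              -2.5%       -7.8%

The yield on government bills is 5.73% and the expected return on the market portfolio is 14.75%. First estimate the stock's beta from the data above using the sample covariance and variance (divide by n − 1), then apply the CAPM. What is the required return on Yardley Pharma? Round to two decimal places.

11.38%

Mean R_i = (-1.6 − 5.4 − 4.1 + 7.3 − 8.9 − 2.6 + 0.3 − 2.5) / 8 = -2.1875%
Mean R_m = (-3.2 − 4.1 − 2.9 + 11.5 − 6.8 − 7.7 + 1.5 − 7.8) / 8 = -2.4375%
Σ(R_i − R̄_i)(R_m − R̄_m) = 180.9338  ⇒  Cov = 180.9338 / 7 = 25.8477
Σ(R_m − R̄_m)² = 288.7988  ⇒  Var(R_m) = 288.7988 / 7 = 41.2570
β = Cov / Var(R_m) = 25.8477 / 41.2570 = 0.6265
MRP = 14.75% − 5.73% = 9.02%
E(R) = R_f + β × MRP = 5.73% + 0.6265 × 9.02% = 11.38%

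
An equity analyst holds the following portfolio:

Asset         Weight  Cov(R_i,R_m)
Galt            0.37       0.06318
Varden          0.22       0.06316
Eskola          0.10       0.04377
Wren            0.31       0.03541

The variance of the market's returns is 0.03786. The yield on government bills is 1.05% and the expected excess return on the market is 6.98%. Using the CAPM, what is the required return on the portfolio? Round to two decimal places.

10.75%

β_Galt = 0.06318 / 0.03786 = 1.6688
β_Varden = 0.06316 / 0.03786 = 1.6683
β_Eskola = 0.04377 / 0.03786 = 1.1561
β_Wren = 0.03541 / 0.03786 = 0.9353
β_P = Σ w_i β_i = 0.37×1.6688 + 0.22×1.6683 + 0.10×1.1561 + 0.31×0.9353 = 1.3900
E(R_P) = R_f + β_P × MRP = 1.05% + 1.3900 × 6.98% = 10.75%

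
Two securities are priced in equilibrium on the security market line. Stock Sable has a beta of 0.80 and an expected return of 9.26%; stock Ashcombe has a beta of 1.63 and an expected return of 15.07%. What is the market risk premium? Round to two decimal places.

Both satisfy E(R) = R_f + β·MRP, so the slope of the SML is
MRP = (15.07% − 9.26%) / (1.63 − 0.80) = 5.81% / 0.83 = 7.0000%

7.00%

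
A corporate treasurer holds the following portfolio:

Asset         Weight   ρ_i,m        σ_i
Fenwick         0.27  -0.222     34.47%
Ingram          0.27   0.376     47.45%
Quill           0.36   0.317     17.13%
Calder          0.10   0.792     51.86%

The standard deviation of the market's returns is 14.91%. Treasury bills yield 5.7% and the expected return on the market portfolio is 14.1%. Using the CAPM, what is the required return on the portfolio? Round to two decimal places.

β_Fenwick = -0.222 × 34.47% / 14.91% = -0.5132
β_Ingram = 0.376 × 47.45% / 14.91% = 1.1966
β_Quill = 0.317 × 17.13% / 14.91% = 0.3642
β_Calder = 0.792 × 51.86% / 14.91% = 2.7547
β_P = Σ w_i β_i = 0.27×-0.5132 + 0.27×1.1966 + 0.36×0.3642 + 0.10×2.7547 = 0.5911
MRP = 14.1% − 5.7% = 8.40%
E(R_P) = R_f + β_P × MRP = 5.7% + 0.5911 × 8.4% = 10.67%

10.67%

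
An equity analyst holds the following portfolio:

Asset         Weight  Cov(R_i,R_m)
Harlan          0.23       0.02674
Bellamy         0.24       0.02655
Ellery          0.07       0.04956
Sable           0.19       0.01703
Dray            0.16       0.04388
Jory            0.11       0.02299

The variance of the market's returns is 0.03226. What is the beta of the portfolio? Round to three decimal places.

β_Harlan = 0.02674 / 0.03226 = 0.8289
β_Bellamy = 0.02655 / 0.03226 = 0.8230
β_Ellery = 0.04956 / 0.03226 = 1.5363
β_Sable = 0.01703 / 0.03226 = 0.5279
β_Dray = 0.04388 / 0.03226 = 1.3602
β_Jory = 0.02299 / 0.03226 = 0.7126
β_P = Σ w_i β_i = 0.23×0.8289 + 0.24×0.8230 + 0.07×1.5363 + 0.19×0.5279 + 0.16×1.3602 + 0.11×0.7126 = 0.8920

0.892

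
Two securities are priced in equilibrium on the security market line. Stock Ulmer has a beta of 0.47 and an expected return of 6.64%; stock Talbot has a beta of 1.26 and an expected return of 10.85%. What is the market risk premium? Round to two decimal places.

5.33%

Both satisfy E(R) = R_f + β·MRP, so the slope of the SML is
MRP = (10.85% − 6.64%) / (1.26 − 0.47) = 4.21% / 0.79 = 5.3291%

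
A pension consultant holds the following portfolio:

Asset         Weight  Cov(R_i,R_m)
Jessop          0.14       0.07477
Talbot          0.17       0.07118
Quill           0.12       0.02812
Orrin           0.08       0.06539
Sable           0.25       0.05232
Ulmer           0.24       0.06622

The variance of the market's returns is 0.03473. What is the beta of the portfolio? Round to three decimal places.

1.732

β_Jessop = 0.07477 / 0.03473 = 2.1529
β_Talbot = 0.07118 / 0.03473 = 2.0495
β_Quill = 0.02812 / 0.03473 = 0.8097
β_Orrin = 0.06539 / 0.03473 = 1.8828
β_Sable = 0.05232 / 0.03473 = 1.5065
β_Ulmer = 0.06622 / 0.03473 = 1.9067
β_P = Σ w_i β_i = 0.14×2.1529 + 0.17×2.0495 + 0.12×0.8097 + 0.08×1.8828 + 0.25×1.5065 + 0.24×1.9067 = 1.7318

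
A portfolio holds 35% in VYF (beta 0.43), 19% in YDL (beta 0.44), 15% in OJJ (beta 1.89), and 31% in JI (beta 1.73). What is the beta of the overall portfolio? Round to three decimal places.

β_P = Σ w_i β_i = 0.35×0.43 + 0.19×0.44 + 0.15×1.89 + 0.31×1.73 = 1.0539

1.054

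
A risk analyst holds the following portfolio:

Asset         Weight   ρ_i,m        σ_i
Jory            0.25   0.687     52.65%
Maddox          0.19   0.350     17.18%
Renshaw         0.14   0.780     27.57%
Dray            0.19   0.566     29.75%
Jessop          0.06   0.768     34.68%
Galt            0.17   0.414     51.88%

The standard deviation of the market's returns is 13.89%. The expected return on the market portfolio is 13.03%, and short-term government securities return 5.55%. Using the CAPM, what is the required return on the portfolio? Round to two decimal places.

β_Jory = 0.687 × 52.65% / 13.89% = 2.6041
β_Maddox = 0.350 × 17.18% / 13.89% = 0.4329
β_Renshaw = 0.780 × 27.57% / 13.89% = 1.5482
β_Dray = 0.566 × 29.75% / 13.89% = 1.2123
β_Jessop = 0.768 × 34.68% / 13.89% = 1.9175
β_Galt = 0.414 × 51.88% / 13.89% = 1.5463
β_P = Σ w_i β_i = 0.25×2.6041 + 0.19×0.4329 + 0.14×1.5482 + 0.19×1.2123 + 0.06×1.9175 + 0.17×1.5463 = 1.5583
MRP = 13.03% − 5.55% = 7.48%
E(R_P) = R_f + β_P × MRP = 5.55% + 1.5583 × 7.48% = 17.21%

17.21%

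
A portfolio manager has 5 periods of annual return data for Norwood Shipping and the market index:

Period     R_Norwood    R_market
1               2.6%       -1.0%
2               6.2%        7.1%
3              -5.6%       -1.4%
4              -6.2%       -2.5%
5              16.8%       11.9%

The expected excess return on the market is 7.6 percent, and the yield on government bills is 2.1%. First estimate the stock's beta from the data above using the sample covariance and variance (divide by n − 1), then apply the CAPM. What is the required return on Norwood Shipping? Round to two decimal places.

Mean R_i = (2.6 + 6.2 − 5.6 − 6.2 + 16.8) / 5 = 2.7600%
Mean R_m = (-1.0 + 7.1 − 1.4 − 2.5 + 11.9) / 5 = 2.8200%
Σ(R_i − R̄_i)(R_m − R̄_m) = 225.7640  ⇒  Cov = 225.7640 / 4 = 56.4410
Σ(R_m − R̄_m)² = 161.4680  ⇒  Var(R_m) = 161.4680 / 4 = 40.3670
β = Cov / Var(R_m) = 56.4410 / 40.3670 = 1.3982
E(R) = R_f + β × MRP = 2.1% + 1.3982 × 7.6% = 12.73%

12.73%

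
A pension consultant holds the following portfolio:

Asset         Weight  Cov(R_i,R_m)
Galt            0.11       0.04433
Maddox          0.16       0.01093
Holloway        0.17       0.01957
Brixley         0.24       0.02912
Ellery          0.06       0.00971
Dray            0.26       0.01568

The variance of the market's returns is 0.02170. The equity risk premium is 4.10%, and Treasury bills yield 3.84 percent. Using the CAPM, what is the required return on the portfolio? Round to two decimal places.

7.92%

β_Galt = 0.04433 / 0.02170 = 2.0429
β_Maddox = 0.01093 / 0.02170 = 0.5037
β_Holloway = 0.01957 / 0.02170 = 0.9018
β_Brixley = 0.02912 / 0.02170 = 1.3419
β_Ellery = 0.00971 / 0.02170 = 0.4475
β_Dray = 0.01568 / 0.02170 = 0.7226
β_P = Σ w_i β_i = 0.11×2.0429 + 0.16×0.5037 + 0.17×0.9018 + 0.24×1.3419 + 0.06×0.4475 + 0.26×0.7226 = 0.9954
E(R_P) = R_f + β_P × MRP = 3.84% + 0.9954 × 4.10% = 7.92%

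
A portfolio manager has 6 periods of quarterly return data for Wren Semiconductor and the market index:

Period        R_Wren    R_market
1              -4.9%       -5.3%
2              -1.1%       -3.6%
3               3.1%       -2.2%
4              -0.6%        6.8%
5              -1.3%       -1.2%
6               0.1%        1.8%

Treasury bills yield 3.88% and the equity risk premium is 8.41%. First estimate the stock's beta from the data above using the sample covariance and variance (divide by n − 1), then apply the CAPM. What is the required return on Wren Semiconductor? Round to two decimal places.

5.47%

Mean R_i = (-4.9 − 1.1 + 3.1 − 0.6 − 1.3 + 0.1) / 6 = -0.7833%
Mean R_m = (-5.3 − 3.6 − 2.2 + 6.8 − 1.2 + 1.8) / 6 = -0.6167%
Σ(R_i − R̄_i)(R_m − R̄_m) = 17.8717  ⇒  Cov = 17.8717 / 5 = 3.5743
Σ(R_m − R̄_m)² = 94.5283  ⇒  Var(R_m) = 94.5283 / 5 = 18.9057
β = Cov / Var(R_m) = 3.5743 / 18.9057 = 0.1891
E(R) = R_f + β × MRP = 3.88% + 0.1891 × 8.41% = 5.47%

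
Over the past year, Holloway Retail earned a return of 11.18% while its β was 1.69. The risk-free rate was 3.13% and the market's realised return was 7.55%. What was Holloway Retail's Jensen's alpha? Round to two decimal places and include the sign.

Market excess return = 7.55% − 3.13% = 4.42%
CAPM benchmark = R_f + β(R_m − R_f) = 3.13% + 1.69 × 4.42% = 10.5998%
α = actual − benchmark = 11.18% − 10.5998% = +0.58%

+0.58%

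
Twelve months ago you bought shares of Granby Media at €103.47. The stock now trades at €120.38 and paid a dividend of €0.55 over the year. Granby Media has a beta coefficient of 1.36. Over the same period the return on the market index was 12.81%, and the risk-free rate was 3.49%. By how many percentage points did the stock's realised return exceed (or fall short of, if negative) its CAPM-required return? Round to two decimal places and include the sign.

Realised HPR = (P1 + D1 − P0) / P0 = (120.38 + 0.55 − 103.47) / 103.47 = 17.46 / 103.47 = 16.8745%
MRP = 12.81% − 3.49% = 9.32%
CAPM required = R_f + β·MRP = 3.49% + 1.36 × 9.32% = 16.1652%
α = realised − required = 16.8745% − 16.1652% = +0.71%

+0.71%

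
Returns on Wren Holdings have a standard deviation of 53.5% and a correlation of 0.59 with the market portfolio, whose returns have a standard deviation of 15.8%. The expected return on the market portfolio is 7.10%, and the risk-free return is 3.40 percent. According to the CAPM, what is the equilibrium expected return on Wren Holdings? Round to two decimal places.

10.79%

β = ρ × σ_i / σ_m = 0.59 × 53.5% / 15.8% = 1.9978
MRP = 7.10% − 3.40% = 3.70%
E(R) = 3.40% + 1.9978 × 3.70% = 10.79%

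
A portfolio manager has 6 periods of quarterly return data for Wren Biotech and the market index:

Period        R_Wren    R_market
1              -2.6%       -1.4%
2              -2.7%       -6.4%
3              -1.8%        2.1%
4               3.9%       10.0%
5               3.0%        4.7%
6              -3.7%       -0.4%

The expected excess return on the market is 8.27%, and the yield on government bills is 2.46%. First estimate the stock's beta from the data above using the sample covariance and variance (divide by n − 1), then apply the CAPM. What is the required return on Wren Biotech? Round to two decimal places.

6.53%

Mean R_i = (-2.6 − 2.7 − 1.8 + 3.9 + 3.0 − 3.7) / 6 = -0.6500%
Mean R_m = (-1.4 − 6.4 + 2.1 + 10.0 + 4.7 − 0.4) / 6 = 1.4333%
Σ(R_i − R̄_i)(R_m − R̄_m) = 77.3100  ⇒  Cov = 77.3100 / 5 = 15.4620
Σ(R_m − R̄_m)² = 157.2533  ⇒  Var(R_m) = 157.2533 / 5 = 31.4507
β = Cov / Var(R_m) = 15.4620 / 31.4507 = 0.4916
E(R) = R_f + β × MRP = 2.46% + 0.4916 × 8.27% = 6.53%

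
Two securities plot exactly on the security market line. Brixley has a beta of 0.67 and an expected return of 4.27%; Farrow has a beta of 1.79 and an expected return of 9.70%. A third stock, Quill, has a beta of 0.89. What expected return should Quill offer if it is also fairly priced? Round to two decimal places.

5.34%

MRP (SML slope) = (9.70% − 4.27%) / (1.79 − 0.67) = 5.43% / 1.12 = 4.8482%
R_f (intercept) = 4.27% − 0.67 × 4.8482% = 1.0217%
E(R_Quill) = R_f + β × MRP = 1.0217% + 0.89 × 4.8482% = 5.34%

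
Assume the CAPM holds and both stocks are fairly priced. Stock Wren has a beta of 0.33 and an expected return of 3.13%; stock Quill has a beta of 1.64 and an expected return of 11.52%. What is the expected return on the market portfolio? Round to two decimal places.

7.42%

Both satisfy E(R) = R_f + β·MRP, so the slope of the SML is
MRP = (11.52% − 3.13%) / (1.64 − 0.33) = 8.39% / 1.31 = 6.4046%
R_f = E(R_Wren) − β_Wren·MRP = 3.13% − 0.33 × 6.4046% = 1.0165%
E(R_m) = R_f + MRP = 1.0165% + 6.4046% = 7.42%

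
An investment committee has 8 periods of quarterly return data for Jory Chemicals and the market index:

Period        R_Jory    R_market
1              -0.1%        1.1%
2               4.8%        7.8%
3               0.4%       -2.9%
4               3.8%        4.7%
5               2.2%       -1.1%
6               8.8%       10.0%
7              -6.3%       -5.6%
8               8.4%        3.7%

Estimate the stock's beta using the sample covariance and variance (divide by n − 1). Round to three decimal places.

0.788

Mean R_i = (-0.1 + 4.8 + 0.4 + 3.8 + 2.2 + 8.8 − 6.3 + 8.4) / 8 = 2.7500%
Mean R_m = (1.1 + 7.8 − 2.9 + 4.7 − 1.1 + 10.0 − 5.6 + 3.7) / 8 = 2.2125%
Σ(R_i − R̄_i)(R_m − R̄_m) = 157.2950  ⇒  Cov = 157.2950 / 7 = 22.4707
Σ(R_m − R̄_m)² = 199.6488  ⇒  Var(R_m) = 199.6488 / 7 = 28.5213
β = Cov / Var(R_m) = 22.4707 / 28.5213 = 0.7879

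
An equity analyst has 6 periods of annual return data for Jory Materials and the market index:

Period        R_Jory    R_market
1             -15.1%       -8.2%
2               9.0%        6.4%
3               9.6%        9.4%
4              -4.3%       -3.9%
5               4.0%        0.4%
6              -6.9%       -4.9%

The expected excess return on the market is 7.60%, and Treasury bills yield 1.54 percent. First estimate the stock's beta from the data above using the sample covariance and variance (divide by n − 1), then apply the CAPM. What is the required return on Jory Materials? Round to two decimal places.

11.96%

Mean R_i = (-15.1 + 9.0 + 9.6 − 4.3 + 4.0 − 6.9) / 6 = -0.6167%
Mean R_m = (-8.2 + 6.4 + 9.4 − 3.9 + 0.4 − 4.9) / 6 = -0.1333%
Σ(R_i − R̄_i)(R_m − R̄_m) = 323.3467  ⇒  Cov = 323.3467 / 5 = 64.6693
Σ(R_m − R̄_m)² = 235.8333  ⇒  Var(R_m) = 235.8333 / 5 = 47.1667
β = Cov / Var(R_m) = 64.6693 / 47.1667 = 1.3711
E(R) = R_f + β × MRP = 1.54% + 1.3711 × 7.60% = 11.96%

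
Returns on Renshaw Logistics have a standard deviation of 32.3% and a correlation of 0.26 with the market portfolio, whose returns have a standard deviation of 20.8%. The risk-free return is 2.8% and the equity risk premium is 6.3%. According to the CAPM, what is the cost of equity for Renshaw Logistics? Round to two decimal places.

β = ρ × σ_i / σ_m = 0.26 × 32.3% / 20.8% = 0.4038
E(R) = 2.8% + 0.4038 × 6.3% = 5.34%

5.34%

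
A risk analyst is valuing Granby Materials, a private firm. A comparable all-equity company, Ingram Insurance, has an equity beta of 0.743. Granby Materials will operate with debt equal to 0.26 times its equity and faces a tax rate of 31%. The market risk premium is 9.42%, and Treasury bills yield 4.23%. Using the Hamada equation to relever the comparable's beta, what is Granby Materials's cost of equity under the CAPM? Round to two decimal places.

12.48%

β_L = β_U × [1 + (1 − t)(D/E)] = 0.743 × [1 + (1 − 0.31) × 0.26]
    = 0.743 × [1 + 0.69 × 0.26] = 0.743 × 1.1794 = 0.8763
E(R) = R_f + β_L × MRP = 4.23% + 0.8763 × 9.42% = 12.48%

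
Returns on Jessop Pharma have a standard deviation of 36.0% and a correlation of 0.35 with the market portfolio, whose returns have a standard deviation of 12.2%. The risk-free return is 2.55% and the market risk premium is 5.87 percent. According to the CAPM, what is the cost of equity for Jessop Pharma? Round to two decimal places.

8.61%

β = ρ × σ_i / σ_m = 0.35 × 36.0% / 12.2% = 1.0328
E(R) = 2.55% + 1.0328 × 5.87% = 8.61%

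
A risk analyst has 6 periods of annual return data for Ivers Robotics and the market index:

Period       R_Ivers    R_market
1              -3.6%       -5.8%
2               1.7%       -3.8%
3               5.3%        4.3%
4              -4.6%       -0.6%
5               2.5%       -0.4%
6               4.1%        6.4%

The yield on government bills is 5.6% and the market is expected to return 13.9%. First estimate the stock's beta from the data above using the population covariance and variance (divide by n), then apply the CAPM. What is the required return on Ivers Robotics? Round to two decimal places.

10.60%

Mean R_i = (-3.6 + 1.7 + 5.3 − 4.6 + 2.5 + 4.1) / 6 = 0.9000%
Mean R_m = (-5.8 − 3.8 + 4.3 − 0.6 − 0.4 + 6.4) / 6 = 0.0167%
Σ(R_i − R̄_i)(R_m − R̄_m) = 65.1200  ⇒  Cov = 65.1200 / 6 = 10.8533
Σ(R_m − R̄_m)² = 108.0483  ⇒  Var(R_m) = 108.0483 / 6 = 18.0081
β = Cov / Var(R_m) = 10.8533 / 18.0081 = 0.6027
MRP = 13.9% − 5.6% = 8.30%
E(R) = R_f + β × MRP = 5.6% + 0.6027 × 8.3% = 10.60%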